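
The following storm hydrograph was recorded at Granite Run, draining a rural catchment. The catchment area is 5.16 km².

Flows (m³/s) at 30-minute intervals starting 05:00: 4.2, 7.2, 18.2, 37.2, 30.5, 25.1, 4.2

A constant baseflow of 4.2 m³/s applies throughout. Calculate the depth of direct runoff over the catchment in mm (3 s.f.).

d ≈ 33.9 mm

Direct runoff: 0.0, 3.0, 14.0, 33.0, 26.3, 20.9, 0.0 m³/s; ΣQ_DR = 97.20 m³/s.
V = ΣQ_DR · Δt = 97.20 × 1800 s = 1.750 × 10^5 m³.
Over A = 5.16 km², depth = V / A = 33.9 mm.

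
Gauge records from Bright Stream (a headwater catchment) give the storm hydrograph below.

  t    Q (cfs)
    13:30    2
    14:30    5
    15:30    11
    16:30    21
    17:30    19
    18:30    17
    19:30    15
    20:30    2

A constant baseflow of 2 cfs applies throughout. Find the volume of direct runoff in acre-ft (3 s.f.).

V ≈ 6.28 acre-ft

Direct-runoff ordinates (Q − Q_b): 0.0, 3.0, 9.0, 19.0, 17.0, 15.0, 13.0, 0.0 cfs.
ΣQ_DR = 76.00 cfs.
With Δt = 1 h = 3600 s, V = ΣQ_DR · Δt = 76.00 × 3600 = 2.74 × 10^5 ft³ = 6.28 acre-ft.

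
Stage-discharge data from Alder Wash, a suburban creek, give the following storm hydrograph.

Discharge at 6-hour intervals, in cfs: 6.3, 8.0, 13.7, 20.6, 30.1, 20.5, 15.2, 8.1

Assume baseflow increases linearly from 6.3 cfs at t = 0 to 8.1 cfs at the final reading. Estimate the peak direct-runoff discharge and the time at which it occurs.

Q_p = 22.77 cfs at t = 24 h

Subtracting baseflow gives direct-runoff ordinates: 0.00, 1.44, 6.89, 13.53, 22.77, 12.91, 7.36, 0.00 cfs.
The maximum is 22.77 cfs, occurring at the reading for t = 24 h.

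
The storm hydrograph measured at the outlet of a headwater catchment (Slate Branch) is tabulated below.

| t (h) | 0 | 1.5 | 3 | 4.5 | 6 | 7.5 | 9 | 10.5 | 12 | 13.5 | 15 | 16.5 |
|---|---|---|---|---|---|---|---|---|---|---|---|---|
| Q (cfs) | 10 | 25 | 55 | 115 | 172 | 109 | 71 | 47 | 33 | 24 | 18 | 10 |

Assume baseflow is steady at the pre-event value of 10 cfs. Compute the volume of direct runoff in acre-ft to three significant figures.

V ≈ 70.5 acre-ft

Direct-runoff ordinates (Q − Q_b): 0.0, 15.0, 45.0, 105.0, 162.0, 99.0, 61.0, 37.0, 23.0, 14.0, 8.0, 0.0 cfs.
ΣQ_DR = 569.0 cfs.
With Δt = 1.5 h = 5400 s, V = ΣQ_DR · Δt = 569.0 × 5400 = 3.07 × 10^6 ft³ = 70.5 acre-ft.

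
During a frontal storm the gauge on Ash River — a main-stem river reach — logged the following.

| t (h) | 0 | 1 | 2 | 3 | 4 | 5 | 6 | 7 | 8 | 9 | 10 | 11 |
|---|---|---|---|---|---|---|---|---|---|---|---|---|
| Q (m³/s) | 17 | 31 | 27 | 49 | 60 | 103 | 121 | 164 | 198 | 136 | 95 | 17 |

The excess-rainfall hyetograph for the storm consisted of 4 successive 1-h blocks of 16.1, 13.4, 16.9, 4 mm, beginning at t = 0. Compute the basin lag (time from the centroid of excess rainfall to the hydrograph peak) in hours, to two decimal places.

Centroid of excess rainfall: t_c = Σ P_i·t̄_i / ΣP_i = 1.6746 h (block centres at 0.5, 1.5, 2.5, 3.5 h).
Hydrograph peak occurs at t = 8 h, so basin lag t_L = 8 − 1.6746 = 6.33 h.

t_L ≈ 6.33 h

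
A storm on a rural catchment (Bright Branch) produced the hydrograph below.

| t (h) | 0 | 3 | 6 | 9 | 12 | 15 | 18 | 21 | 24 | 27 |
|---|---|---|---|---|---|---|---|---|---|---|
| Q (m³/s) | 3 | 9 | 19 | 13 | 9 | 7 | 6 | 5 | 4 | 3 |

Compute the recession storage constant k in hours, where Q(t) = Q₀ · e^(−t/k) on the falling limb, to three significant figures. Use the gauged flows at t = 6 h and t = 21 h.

On the falling limb, Q drops from 19 to 5 m³/s between t = 6 h and t = 21 h (Δt = 15 h).
k = −Δt / ln(Q₂/Q₁) = −15 / ln(5/19) = 11.2 h.

k ≈ 11.2 h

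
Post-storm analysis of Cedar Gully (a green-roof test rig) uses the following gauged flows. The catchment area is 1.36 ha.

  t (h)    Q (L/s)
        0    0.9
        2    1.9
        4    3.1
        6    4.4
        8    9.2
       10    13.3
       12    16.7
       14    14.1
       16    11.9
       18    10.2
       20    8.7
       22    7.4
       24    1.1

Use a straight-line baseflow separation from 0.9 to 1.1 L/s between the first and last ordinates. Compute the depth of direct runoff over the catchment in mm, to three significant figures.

d ≈ 47.6 mm

Direct runoff: 0.00, 0.98, 2.17, 3.45, 8.23, 12.32, 15.70, 13.08, 10.87, 9.15, 7.63, 6.32, 0.00 L/s; ΣQ_DR = 89.90 L/s.
V = ΣQ_DR · Δt = 89.90 × 7200 s = 6.473 × 10^5 L.
Over A = 1.36 ha, depth = V / A = 47.6 mm.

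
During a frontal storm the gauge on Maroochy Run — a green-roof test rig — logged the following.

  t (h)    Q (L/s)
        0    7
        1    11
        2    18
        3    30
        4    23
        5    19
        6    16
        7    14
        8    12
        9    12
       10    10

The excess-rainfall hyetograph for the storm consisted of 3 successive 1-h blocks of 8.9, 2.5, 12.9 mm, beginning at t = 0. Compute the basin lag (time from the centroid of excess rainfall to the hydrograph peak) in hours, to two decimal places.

t_L ≈ 1.34 h

Centroid of excess rainfall: t_c = Σ P_i·t̄_i / ΣP_i = 1.6646 h (block centres at 0.5, 1.5, 2.5 h).
Hydrograph peak occurs at t = 3 h, so basin lag t_L = 3 − 1.6646 = 1.34 h.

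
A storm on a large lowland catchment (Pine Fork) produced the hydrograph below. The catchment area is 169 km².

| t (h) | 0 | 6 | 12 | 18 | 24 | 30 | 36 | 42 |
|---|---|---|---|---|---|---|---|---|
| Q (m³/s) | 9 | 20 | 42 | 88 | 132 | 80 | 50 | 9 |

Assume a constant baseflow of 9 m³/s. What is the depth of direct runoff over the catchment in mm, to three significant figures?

d ≈ 45.8 mm

Direct runoff: 0.0, 11.0, 33.0, 79.0, 123.0, 71.0, 41.0, 0.0 m³/s; ΣQ_DR = 358.0 m³/s.
V = ΣQ_DR · Δt = 358.0 × 21600 s = 7.733 × 10^6 m³.
Over A = 169 km², depth = V / A = 45.8 mm.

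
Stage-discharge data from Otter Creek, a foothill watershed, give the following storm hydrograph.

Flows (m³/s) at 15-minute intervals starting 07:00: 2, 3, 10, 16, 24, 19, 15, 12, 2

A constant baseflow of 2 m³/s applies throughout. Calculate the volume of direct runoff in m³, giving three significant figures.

Direct-runoff ordinates (Q − Q_b): 0.0, 1.0, 8.0, 14.0, 22.0, 17.0, 13.0, 10.0, 0.0 m³/s.
ΣQ_DR = 85.00 m³/s.
With Δt = 0.25 h = 900 s, V = ΣQ_DR · Δt = 85.00 × 900 = 76500 m³.

V ≈ 76500 m³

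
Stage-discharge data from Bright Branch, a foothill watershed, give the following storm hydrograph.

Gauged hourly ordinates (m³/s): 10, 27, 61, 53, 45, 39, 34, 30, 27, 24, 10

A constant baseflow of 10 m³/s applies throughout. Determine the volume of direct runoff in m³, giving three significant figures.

V ≈ 9.00 × 10^5 m³

Direct-runoff ordinates (Q − Q_b): 0.0, 17.0, 51.0, 43.0, 35.0, 29.0, 24.0, 20.0, 17.0, 14.0, 0.0 m³/s.
ΣQ_DR = 250.0 m³/s.
With Δt = 1 h = 3600 s, V = ΣQ_DR · Δt = 250.0 × 3600 = 9.00 × 10^5 m³.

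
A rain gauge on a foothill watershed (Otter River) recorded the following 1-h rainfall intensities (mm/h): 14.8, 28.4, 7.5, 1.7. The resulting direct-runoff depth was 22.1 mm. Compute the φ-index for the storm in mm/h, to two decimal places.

φ ≈ 10.55 mm/h

Only the 2 blocks with intensity above φ contribute runoff: 14.8, 28.4 mm/h.
Σ(I−φ)·Δt = d  ⇒  (14.8+28.4 − 2φ)·1 = 22.1
φ = (43.20 − 22.1/1) / 2 = 10.55 mm/h.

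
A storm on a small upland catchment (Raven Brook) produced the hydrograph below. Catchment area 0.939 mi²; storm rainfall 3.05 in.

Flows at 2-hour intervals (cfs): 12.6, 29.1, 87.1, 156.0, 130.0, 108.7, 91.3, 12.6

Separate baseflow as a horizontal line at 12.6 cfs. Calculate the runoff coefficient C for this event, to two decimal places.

ΣQ_DR = 526.6 cfs; V = ΣQ_DR·Δt = 3.792 × 10^6 ft³.
Runoff depth d = V / A = 1.738 in.
C = d / P = 1.738 / 3.05 = 0.57.

C ≈ 0.57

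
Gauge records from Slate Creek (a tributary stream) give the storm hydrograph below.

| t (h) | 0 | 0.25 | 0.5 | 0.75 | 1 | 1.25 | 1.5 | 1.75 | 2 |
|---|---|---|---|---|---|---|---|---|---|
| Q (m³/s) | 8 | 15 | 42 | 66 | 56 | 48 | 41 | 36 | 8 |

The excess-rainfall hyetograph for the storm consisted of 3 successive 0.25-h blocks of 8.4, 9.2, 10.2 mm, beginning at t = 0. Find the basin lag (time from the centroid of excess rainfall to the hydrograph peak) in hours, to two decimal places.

Centroid of excess rainfall: t_c = Σ P_i·t̄_i / ΣP_i = 0.3912 h (block centres at 0.125, 0.375, 0.625 h).
Hydrograph peak occurs at t = 0.75 h, so basin lag t_L = 0.75 − 0.3912 = 0.36 h.

t_L ≈ 0.36 h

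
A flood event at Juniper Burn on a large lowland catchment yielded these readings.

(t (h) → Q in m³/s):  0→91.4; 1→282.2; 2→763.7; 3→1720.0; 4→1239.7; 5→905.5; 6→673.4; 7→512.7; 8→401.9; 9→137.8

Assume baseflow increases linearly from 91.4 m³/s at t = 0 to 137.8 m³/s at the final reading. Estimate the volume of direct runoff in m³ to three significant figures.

V ≈ 2.01 × 10^7 m³

Direct-runoff ordinates (Q − Q_b): 0.00, 185.64, 661.99, 1613.13, 1127.68, 788.32, 551.07, 385.21, 269.26, 0.00 m³/s.
ΣQ_DR = 5582 m³/s.
With Δt = 1 h = 3600 s, V = ΣQ_DR · Δt = 5582 × 3600 = 2.01 × 10^7 m³.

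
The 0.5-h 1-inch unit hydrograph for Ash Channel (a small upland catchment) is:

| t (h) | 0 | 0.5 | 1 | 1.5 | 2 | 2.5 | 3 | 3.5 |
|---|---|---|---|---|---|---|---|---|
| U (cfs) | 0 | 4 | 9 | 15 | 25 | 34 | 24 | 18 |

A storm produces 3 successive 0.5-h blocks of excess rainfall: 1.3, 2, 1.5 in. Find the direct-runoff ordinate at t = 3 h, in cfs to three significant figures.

Q ≈ 137 cfs

By discrete convolution, Q_j = Σ (P_i / 1 in) · U_{j−i}.
At t = 3 h (j=6): Q = (1.3/1)·24 + (2/1)·34 + (1.5/1)·25 = 137 cfs.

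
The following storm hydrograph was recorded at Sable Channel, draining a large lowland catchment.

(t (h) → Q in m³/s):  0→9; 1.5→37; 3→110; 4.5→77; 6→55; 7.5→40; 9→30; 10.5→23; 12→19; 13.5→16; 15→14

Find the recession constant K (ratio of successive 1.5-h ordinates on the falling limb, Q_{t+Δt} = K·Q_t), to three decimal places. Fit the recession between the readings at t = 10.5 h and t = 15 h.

K ≈ 0.847

Using the recession-limb readings at t = 10.5 h and t = 15 h: Q falls from 23 to 14 m³/s over 3 intervals.
K = (Q₂/Q₁)^(1/3) = (14/23)^(1/3) = 0.847.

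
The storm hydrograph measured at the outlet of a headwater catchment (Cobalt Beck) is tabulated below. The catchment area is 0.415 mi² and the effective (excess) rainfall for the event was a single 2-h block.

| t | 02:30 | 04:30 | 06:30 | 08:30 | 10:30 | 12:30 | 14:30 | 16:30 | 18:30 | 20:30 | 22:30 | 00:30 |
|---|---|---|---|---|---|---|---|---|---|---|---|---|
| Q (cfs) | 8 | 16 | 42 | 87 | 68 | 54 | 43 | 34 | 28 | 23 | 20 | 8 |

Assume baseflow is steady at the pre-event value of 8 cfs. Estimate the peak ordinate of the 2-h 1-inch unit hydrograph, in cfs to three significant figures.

U_p ≈ 31.6 cfs

Direct runoff: 0.0, 8.0, 34.0, 79.0, 60.0, 46.0, 35.0, 26.0, 20.0, 15.0, 12.0, 0.0 cfs; ΣQ_DR = 335.0 cfs, peak = 79.0 cfs.
Runoff depth d = ΣQ_DR·Δt / A = 335.0 × 7200 / (0.415 mi²) = 2.502 in.
The 1-inch UH is the DRH scaled by (1 in)/d, so U_p = 79.0 × 1/2.502 = 31.6 cfs.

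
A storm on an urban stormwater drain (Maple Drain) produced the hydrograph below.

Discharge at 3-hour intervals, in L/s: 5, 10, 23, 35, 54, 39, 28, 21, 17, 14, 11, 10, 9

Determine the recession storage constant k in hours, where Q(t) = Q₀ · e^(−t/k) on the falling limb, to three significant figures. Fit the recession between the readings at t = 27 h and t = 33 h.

On the falling limb, Q drops from 14 to 10 L/s between t = 27 h and t = 33 h (Δt = 6 h).
k = −Δt / ln(Q₂/Q₁) = −6 / ln(10/14) = 17.8 h.

k ≈ 17.8 h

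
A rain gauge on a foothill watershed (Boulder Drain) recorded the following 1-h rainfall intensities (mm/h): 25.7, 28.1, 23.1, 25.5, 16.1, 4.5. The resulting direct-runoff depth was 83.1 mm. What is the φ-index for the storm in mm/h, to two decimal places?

Only the 5 blocks with intensity above φ contribute runoff: 25.7, 28.1, 23.1, 25.5, 16.1 mm/h.
Σ(I−φ)·Δt = d  ⇒  (25.7+28.1+23.1+25.5+16.1 − 5φ)·1 = 83.1
φ = (118.5 − 83.1/1) / 5 = 7.08 mm/h.

φ ≈ 7.08 mm/h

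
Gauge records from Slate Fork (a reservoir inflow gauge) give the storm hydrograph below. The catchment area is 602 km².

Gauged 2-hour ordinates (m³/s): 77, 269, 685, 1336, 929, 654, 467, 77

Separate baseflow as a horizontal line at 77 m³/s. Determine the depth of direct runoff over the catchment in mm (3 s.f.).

Direct runoff: 0.0, 192.0, 608.0, 1259.0, 852.0, 577.0, 390.0, 0.0 m³/s; ΣQ_DR = 3878 m³/s.
V = ΣQ_DR · Δt = 3878 × 7200 s = 2.792 × 10^7 m³.
Over A = 602 km², depth = V / A = 46.4 mm.

d ≈ 46.4 mm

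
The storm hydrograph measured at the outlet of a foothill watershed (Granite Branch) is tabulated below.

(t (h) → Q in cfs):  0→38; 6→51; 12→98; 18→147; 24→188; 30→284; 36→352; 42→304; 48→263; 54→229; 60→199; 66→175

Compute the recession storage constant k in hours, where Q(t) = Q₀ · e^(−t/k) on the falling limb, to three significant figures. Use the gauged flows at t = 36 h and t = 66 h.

On the falling limb, Q drops from 352 to 175 cfs between t = 36 h and t = 66 h (Δt = 30 h).
k = −Δt / ln(Q₂/Q₁) = −30 / ln(175/352) = 42.9 h.

k ≈ 42.9 h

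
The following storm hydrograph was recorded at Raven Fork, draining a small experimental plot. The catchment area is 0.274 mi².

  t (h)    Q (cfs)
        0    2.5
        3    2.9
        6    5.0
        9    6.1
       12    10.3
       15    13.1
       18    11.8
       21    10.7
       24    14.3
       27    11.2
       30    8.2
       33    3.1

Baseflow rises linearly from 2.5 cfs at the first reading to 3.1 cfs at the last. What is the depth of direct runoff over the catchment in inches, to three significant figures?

d ≈ 1.11 in

Direct runoff: 0.00, 0.35, 2.39, 3.44, 7.58, 10.33, 8.97, 7.82, 11.36, 8.21, 5.15, 0.00 cfs; ΣQ_DR = 65.60 cfs.
V = ΣQ_DR · Δt = 65.60 × 10800 s = 7.085 × 10^5 ft³.
Over A = 0.274 mi², depth = V / A = 1.11 in.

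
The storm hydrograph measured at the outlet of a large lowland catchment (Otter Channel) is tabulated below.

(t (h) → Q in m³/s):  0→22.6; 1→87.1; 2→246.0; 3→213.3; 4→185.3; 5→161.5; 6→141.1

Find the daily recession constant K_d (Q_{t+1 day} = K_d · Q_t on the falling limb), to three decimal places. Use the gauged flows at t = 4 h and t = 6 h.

Between t = 4 h and t = 6 h the flow falls from 185.3 to 141.1 m³/s over 2×1 h = 2 h.
Per-interval ratio K = (141.1/185.3)^(1/2) = 0.8726; K_d = K^(24/1) = 0.038.

K_d ≈ 0.038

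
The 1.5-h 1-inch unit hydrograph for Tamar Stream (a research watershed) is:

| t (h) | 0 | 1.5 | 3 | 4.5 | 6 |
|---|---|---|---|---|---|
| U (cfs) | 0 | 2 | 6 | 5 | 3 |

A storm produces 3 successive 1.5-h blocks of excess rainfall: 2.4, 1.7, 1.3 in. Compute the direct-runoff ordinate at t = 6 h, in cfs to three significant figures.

Q ≈ 23.5 cfs

By discrete convolution, Q_j = Σ (P_i / 1 in) · U_{j−i}.
At t = 6 h (j=4): Q = (2.4/1)·3 + (1.7/1)·5 + (1.3/1)·6 = 23.5 cfs.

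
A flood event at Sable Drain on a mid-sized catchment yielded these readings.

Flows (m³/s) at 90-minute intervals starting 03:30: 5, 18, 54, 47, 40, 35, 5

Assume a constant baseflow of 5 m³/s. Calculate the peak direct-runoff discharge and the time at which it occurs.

Subtracting baseflow gives direct-runoff ordinates: 0.0, 13.0, 49.0, 42.0, 35.0, 30.0, 0.0 m³/s.
The maximum is 49.0 m³/s, occurring at the reading for t = 06:30.

Q_p = 49.0 m³/s at t = 06:30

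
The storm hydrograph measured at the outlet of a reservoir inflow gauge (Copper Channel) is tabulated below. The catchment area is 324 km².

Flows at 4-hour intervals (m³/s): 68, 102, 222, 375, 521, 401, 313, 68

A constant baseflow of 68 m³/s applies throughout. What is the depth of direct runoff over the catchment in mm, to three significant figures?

d ≈ 67.8 mm

Direct runoff: 0.0, 34.0, 154.0, 307.0, 453.0, 333.0, 245.0, 0.0 m³/s; ΣQ_DR = 1526 m³/s.
V = ΣQ_DR · Δt = 1526 × 14400 s = 2.197 × 10^7 m³.
Over A = 324 km², depth = V / A = 67.8 mm.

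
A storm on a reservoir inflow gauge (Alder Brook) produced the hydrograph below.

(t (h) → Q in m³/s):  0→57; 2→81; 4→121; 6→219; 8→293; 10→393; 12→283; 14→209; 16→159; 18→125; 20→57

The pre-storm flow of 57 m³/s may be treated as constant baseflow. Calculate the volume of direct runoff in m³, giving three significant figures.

V ≈ 9.86 × 10^6 m³

Direct-runoff ordinates (Q − Q_b): 0.0, 24.0, 64.0, 162.0, 236.0, 336.0, 226.0, 152.0, 102.0, 68.0, 0.0 m³/s.
ΣQ_DR = 1370 m³/s.
With Δt = 2 h = 7200 s, V = ΣQ_DR · Δt = 1370 × 7200 = 9.86 × 10^6 m³.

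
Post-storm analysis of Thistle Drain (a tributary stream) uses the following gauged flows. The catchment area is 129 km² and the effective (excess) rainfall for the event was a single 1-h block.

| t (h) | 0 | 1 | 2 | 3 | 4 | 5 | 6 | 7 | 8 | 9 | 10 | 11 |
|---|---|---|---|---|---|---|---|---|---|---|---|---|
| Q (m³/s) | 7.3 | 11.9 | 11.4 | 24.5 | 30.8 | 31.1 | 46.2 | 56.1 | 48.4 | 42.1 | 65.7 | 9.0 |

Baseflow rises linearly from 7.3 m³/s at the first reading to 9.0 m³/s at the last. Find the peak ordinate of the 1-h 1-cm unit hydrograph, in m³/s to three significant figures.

Direct runoff: 0.00, 4.45, 3.79, 16.74, 22.88, 23.03, 37.97, 47.72, 39.86, 33.41, 56.85, 0.00 m³/s; ΣQ_DR = 286.7 m³/s, peak = 56.85 m³/s.
Runoff depth d = ΣQ_DR·Δt / A = 286.7 × 3600 / (129 km²) = 8.001 mm.
The 1-cm UH is the DRH scaled by (10 mm)/d, so U_p = 56.85 × 10/8.001 = 71.1 m³/s.

U_p ≈ 71.1 m³/s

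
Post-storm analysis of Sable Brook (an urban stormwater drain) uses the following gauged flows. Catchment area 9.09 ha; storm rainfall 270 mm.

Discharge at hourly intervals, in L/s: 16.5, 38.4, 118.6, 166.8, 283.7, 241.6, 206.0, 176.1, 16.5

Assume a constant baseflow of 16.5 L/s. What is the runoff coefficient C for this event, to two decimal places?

ΣQ_DR = 1116 L/s; V = ΣQ_DR·Δt = 4.017 × 10^6 L.
Runoff depth d = V / A = 44.19 mm.
C = d / P = 44.19 / 270 = 0.16.

C ≈ 0.16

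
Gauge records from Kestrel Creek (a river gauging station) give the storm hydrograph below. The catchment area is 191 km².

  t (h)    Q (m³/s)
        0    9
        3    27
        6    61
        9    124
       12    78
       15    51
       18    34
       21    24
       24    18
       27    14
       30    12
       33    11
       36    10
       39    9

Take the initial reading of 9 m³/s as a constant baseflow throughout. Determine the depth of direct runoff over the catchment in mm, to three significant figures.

Direct runoff: 0.0, 18.0, 52.0, 115.0, 69.0, 42.0, 25.0, 15.0, 9.0, 5.0, 3.0, 2.0, 1.0, 0.0 m³/s; ΣQ_DR = 356.0 m³/s.
V = ΣQ_DR · Δt = 356.0 × 10800 s = 3.845 × 10^6 m³.
Over A = 191 km², depth = V / A = 20.1 mm.

d ≈ 20.1 mm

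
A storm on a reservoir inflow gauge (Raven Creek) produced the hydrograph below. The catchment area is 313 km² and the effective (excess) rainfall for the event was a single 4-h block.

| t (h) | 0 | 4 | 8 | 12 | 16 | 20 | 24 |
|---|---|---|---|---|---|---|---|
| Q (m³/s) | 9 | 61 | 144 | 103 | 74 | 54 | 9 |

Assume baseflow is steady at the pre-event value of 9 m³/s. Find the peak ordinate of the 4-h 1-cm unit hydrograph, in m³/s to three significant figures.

Direct runoff: 0.0, 52.0, 135.0, 94.0, 65.0, 45.0, 0.0 m³/s; ΣQ_DR = 391.0 m³/s, peak = 135.0 m³/s.
Runoff depth d = ΣQ_DR·Δt / A = 391.0 × 14400 / (313 km²) = 17.99 mm.
The 1-cm UH is the DRH scaled by (10 mm)/d, so U_p = 135.0 × 10/17.99 = 75.0 m³/s.

U_p ≈ 75.0 m³/s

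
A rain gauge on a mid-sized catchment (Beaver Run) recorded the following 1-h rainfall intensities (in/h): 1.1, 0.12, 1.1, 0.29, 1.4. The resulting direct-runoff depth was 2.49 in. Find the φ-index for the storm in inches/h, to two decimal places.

Only the 3 blocks with intensity above φ contribute runoff: 1.1, 1.1, 1.4 in/h.
Σ(I−φ)·Δt = d  ⇒  (1.1+1.1+1.4 − 3φ)·1 = 2.49
φ = (3.600 − 2.49/1) / 3 = 0.37 in/h.

φ ≈ 0.37 in/h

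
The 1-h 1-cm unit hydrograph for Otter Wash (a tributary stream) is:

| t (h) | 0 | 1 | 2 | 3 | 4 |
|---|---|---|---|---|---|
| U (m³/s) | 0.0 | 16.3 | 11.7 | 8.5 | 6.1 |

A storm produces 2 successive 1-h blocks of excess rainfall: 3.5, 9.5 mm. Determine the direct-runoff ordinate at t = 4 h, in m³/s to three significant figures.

By discrete convolution, Q_j = Σ (P_i / 10 mm) · U_{j−i}.
At t = 4 h (j=4): Q = (3.5/10)·6.1 + (9.5/10)·8.5 = 10.2 m³/s.

Q ≈ 10.2 m³/s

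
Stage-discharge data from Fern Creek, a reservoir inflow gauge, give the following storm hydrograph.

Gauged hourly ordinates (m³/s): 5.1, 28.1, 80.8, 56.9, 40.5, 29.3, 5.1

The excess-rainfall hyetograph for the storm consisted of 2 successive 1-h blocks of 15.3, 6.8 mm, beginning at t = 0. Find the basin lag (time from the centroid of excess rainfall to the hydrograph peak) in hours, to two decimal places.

t_L ≈ 1.19 h

Centroid of excess rainfall: t_c = Σ P_i·t̄_i / ΣP_i = 0.8077 h (block centres at 0.5, 1.5 h).
Hydrograph peak occurs at t = 2 h, so basin lag t_L = 2 − 0.8077 = 1.19 h.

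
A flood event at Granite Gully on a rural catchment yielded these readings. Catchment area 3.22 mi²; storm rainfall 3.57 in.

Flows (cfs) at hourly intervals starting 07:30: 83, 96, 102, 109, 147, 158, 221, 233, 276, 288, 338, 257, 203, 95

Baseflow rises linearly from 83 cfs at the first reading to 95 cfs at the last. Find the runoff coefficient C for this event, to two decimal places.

C ≈ 0.18

ΣQ_DR = 1360 cfs; V = ΣQ_DR·Δt = 4.896 × 10^6 ft³.
Runoff depth d = V / A = 0.6545 in.
C = d / P = 0.6545 / 3.57 = 0.18.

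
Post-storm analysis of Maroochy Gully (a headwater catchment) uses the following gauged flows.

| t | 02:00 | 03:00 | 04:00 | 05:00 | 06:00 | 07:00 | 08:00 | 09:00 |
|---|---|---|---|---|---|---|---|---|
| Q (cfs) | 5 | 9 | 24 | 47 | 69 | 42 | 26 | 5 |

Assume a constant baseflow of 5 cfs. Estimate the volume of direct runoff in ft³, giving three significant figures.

V ≈ 6.73 × 10^5 ft³

Direct-runoff ordinates (Q − Q_b): 0.0, 4.0, 19.0, 42.0, 64.0, 37.0, 21.0, 0.0 cfs.
ΣQ_DR = 187.0 cfs.
With Δt = 1 h = 3600 s, V = ΣQ_DR · Δt = 187.0 × 3600 = 6.73 × 10^5 ft³.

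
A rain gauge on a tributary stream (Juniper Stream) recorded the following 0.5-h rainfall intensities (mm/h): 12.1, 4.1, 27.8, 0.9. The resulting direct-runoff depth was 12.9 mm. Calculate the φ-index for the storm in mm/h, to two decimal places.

φ ≈ 7.05 mm/h

Only the 2 blocks with intensity above φ contribute runoff: 12.1, 27.8 mm/h.
Σ(I−φ)·Δt = d  ⇒  (12.1+27.8 − 2φ)·0.5 = 12.9
φ = (39.90 − 12.9/0.5) / 2 = 7.05 mm/h.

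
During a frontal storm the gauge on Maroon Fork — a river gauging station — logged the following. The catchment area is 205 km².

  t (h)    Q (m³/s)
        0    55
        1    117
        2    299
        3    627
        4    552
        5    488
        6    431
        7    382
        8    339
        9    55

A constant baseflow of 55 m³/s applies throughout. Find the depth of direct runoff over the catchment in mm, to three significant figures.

Direct runoff: 0.0, 62.0, 244.0, 572.0, 497.0, 433.0, 376.0, 327.0, 284.0, 0.0 m³/s; ΣQ_DR = 2795 m³/s.
V = ΣQ_DR · Δt = 2795 × 3600 s = 1.006 × 10^7 m³.
Over A = 205 km², depth = V / A = 49.1 mm.

d ≈ 49.1 mm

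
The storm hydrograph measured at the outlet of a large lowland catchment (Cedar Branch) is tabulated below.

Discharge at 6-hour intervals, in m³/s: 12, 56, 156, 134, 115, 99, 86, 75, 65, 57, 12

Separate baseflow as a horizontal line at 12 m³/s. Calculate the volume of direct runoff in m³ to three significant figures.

V ≈ 1.59 × 10^7 m³

Direct-runoff ordinates (Q − Q_b): 0.0, 44.0, 144.0, 122.0, 103.0, 87.0, 74.0, 63.0, 53.0, 45.0, 0.0 m³/s.
ΣQ_DR = 735.0 m³/s.
With Δt = 6 h = 21600 s, V = ΣQ_DR · Δt = 735.0 × 21600 = 1.59 × 10^7 m³.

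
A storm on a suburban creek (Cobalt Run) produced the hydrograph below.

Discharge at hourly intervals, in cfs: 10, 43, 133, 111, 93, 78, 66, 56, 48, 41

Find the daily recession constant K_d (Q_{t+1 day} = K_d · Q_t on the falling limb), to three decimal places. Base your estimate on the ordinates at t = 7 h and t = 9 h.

Between t = 7 h and t = 9 h the flow falls from 56 to 41 cfs over 2×1 h = 2 h.
Per-interval ratio K = (41/56)^(1/2) = 0.8557; K_d = K^(24/1) = 0.024.

K_d ≈ 0.024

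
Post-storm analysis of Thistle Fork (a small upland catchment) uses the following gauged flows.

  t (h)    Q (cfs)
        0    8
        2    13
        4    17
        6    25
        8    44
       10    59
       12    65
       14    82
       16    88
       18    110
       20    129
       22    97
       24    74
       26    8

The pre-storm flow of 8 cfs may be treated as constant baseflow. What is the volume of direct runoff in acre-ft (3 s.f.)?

V ≈ 117 acre-ft

Direct-runoff ordinates (Q − Q_b): 0.0, 5.0, 9.0, 17.0, 36.0, 51.0, 57.0, 74.0, 80.0, 102.0, 121.0, 89.0, 66.0, 0.0 cfs.
ΣQ_DR = 707.0 cfs.
With Δt = 2 h = 7200 s, V = ΣQ_DR · Δt = 707.0 × 7200 = 5.09 × 10^6 ft³ = 117 acre-ft.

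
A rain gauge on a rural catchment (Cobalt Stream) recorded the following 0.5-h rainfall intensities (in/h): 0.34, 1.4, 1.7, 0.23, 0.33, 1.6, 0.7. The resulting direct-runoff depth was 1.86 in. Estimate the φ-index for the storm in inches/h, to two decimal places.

φ ≈ 0.42 in/h

Only the 4 blocks with intensity above φ contribute runoff: 1.4, 1.7, 1.6, 0.7 in/h.
Σ(I−φ)·Δt = d  ⇒  (1.4+1.7+1.6+0.7 − 4φ)·0.5 = 1.86
φ = (5.400 − 1.86/0.5) / 4 = 0.42 in/h.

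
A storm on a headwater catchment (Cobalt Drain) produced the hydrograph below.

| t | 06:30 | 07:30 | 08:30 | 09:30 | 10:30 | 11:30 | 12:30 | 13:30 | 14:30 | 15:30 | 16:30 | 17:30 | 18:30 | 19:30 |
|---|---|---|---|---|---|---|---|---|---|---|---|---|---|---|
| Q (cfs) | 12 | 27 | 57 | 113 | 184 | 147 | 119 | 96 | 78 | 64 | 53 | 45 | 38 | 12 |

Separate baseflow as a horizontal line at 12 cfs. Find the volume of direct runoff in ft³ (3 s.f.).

Direct-runoff ordinates (Q − Q_b): 0.0, 15.0, 45.0, 101.0, 172.0, 135.0, 107.0, 84.0, 66.0, 52.0, 41.0, 33.0, 26.0, 0.0 cfs.
ΣQ_DR = 877.0 cfs.
With Δt = 1 h = 3600 s, V = ΣQ_DR · Δt = 877.0 × 3600 = 3.16 × 10^6 ft³.

V ≈ 3.16 × 10^6 ft³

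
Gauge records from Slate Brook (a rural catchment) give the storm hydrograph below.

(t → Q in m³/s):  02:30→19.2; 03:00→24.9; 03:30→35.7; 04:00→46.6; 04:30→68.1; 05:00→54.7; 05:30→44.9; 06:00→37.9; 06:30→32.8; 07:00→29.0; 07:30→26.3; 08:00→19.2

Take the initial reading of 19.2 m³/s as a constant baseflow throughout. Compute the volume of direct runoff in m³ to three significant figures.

Direct-runoff ordinates (Q − Q_b): 0.0, 5.7, 16.5, 27.4, 48.9, 35.5, 25.7, 18.7, 13.6, 9.8, 7.1, 0.0 m³/s.
ΣQ_DR = 208.9 m³/s.
With Δt = 0.5 h = 1800 s, V = ΣQ_DR · Δt = 208.9 × 1800 = 3.76 × 10^5 m³.

V ≈ 3.76 × 10^5 m³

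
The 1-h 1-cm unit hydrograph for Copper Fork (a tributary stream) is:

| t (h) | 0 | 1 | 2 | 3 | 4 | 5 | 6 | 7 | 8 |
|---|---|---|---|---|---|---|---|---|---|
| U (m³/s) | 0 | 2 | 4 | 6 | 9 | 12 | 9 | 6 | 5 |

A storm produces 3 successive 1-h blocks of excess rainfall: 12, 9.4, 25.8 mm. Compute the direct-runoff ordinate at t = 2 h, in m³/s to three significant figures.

Q ≈ 6.68 m³/s

By discrete convolution, Q_j = Σ (P_i / 10 mm) · U_{j−i}.
At t = 2 h (j=2): Q = (12/10)·4 + (9.4/10)·2 + (25.8/10)·0 = 6.68 m³/s.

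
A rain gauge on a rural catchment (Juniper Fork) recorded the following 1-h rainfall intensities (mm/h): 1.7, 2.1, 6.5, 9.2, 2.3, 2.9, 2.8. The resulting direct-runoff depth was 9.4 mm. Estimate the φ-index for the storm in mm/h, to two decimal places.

φ ≈ 3.15 mm/h

Only the 2 blocks with intensity above φ contribute runoff: 6.5, 9.2 mm/h.
Σ(I−φ)·Δt = d  ⇒  (6.5+9.2 − 2φ)·1 = 9.4
φ = (15.70 − 9.4/1) / 2 = 3.15 mm/h.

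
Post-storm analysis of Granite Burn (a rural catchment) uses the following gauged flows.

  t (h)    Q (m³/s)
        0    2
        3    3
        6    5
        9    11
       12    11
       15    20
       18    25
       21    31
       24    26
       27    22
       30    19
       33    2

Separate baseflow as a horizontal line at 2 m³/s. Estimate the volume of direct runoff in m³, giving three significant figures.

V ≈ 1.65 × 10^6 m³

Direct-runoff ordinates (Q − Q_b): 0.0, 1.0, 3.0, 9.0, 9.0, 18.0, 23.0, 29.0, 24.0, 20.0, 17.0, 0.0 m³/s.
ΣQ_DR = 153.0 m³/s.
With Δt = 3 h = 10800 s, V = ΣQ_DR · Δt = 153.0 × 10800 = 1.65 × 10^6 m³.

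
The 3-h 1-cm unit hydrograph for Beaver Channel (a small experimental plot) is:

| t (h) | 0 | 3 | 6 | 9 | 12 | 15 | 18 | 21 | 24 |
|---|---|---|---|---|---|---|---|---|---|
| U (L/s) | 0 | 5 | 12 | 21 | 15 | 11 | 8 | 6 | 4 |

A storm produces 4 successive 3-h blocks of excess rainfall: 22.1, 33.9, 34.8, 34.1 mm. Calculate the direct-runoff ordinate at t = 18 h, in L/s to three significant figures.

By discrete convolution, Q_j = Σ (P_i / 10 mm) · U_{j−i}.
At t = 18 h (j=6): Q = (22.1/10)·8 + (33.9/10)·11 + (34.8/10)·15 + (34.1/10)·21 = 179 L/s.

Q ≈ 179 L/s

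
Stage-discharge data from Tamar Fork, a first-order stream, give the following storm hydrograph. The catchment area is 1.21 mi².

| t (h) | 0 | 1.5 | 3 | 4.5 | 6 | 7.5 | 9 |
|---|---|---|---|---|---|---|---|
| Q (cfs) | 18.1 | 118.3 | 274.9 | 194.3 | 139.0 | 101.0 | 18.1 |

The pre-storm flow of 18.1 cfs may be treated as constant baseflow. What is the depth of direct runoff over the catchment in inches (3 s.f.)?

Direct runoff: 0.0, 100.2, 256.8, 176.2, 120.9, 82.9, 0.0 cfs; ΣQ_DR = 737.0 cfs.
V = ΣQ_DR · Δt = 737.0 × 5400 s = 3.980 × 10^6 ft³.
Over A = 1.21 mi², depth = V / A = 1.42 in.

d ≈ 1.42 in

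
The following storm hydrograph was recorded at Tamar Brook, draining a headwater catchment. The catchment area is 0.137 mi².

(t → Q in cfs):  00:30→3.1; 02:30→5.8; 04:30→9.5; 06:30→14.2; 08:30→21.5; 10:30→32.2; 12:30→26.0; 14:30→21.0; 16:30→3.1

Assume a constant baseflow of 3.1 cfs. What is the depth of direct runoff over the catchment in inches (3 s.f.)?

Direct runoff: 0.0, 2.7, 6.4, 11.1, 18.4, 29.1, 22.9, 17.9, 0.0 cfs; ΣQ_DR = 108.5 cfs.
V = ΣQ_DR · Δt = 108.5 × 7200 s = 7.812 × 10^5 ft³.
Over A = 0.137 mi², depth = V / A = 2.45 in.

d ≈ 2.45 in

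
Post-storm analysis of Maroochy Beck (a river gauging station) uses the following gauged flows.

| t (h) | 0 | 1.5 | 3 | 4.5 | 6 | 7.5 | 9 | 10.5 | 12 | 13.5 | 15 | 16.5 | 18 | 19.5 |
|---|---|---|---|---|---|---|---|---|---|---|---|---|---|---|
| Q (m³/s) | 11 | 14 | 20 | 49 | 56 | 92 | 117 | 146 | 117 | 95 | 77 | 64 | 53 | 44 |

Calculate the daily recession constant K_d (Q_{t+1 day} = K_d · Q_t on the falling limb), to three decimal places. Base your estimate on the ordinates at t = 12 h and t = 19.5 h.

K_d ≈ 0.044

Between t = 12 h and t = 19.5 h the flow falls from 117 to 44 m³/s over 5×1.5 h = 7.5 h.
Per-interval ratio K = (44/117)^(1/5) = 0.8223; K_d = K^(24/1.5) = 0.044.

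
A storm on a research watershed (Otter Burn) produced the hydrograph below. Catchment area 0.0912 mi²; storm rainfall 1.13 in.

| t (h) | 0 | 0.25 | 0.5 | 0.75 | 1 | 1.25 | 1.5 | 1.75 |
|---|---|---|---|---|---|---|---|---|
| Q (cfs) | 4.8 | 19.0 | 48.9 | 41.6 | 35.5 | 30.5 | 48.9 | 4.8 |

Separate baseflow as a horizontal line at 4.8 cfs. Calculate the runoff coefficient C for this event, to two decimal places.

C ≈ 0.74

ΣQ_DR = 195.6 cfs; V = ΣQ_DR·Δt = 1.760 × 10^5 ft³.
Runoff depth d = V / A = 0.8309 in.
C = d / P = 0.8309 / 1.13 = 0.74.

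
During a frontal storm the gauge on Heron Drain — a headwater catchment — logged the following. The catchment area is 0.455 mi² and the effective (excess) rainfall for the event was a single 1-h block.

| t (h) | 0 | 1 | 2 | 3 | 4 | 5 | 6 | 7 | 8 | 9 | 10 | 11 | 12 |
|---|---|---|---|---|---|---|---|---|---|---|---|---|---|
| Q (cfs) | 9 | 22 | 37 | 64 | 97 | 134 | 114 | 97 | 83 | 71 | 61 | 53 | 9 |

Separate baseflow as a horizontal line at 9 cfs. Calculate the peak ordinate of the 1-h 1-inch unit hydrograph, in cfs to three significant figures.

Direct runoff: 0.0, 13.0, 28.0, 55.0, 88.0, 125.0, 105.0, 88.0, 74.0, 62.0, 52.0, 44.0, 0.0 cfs; ΣQ_DR = 734.0 cfs, peak = 125.0 cfs.
Runoff depth d = ΣQ_DR·Δt / A = 734.0 × 3600 / (0.455 mi²) = 2.500 in.
The 1-inch UH is the DRH scaled by (1 in)/d, so U_p = 125.0 × 1/2.500 = 50.0 cfs.

U_p ≈ 50.0 cfs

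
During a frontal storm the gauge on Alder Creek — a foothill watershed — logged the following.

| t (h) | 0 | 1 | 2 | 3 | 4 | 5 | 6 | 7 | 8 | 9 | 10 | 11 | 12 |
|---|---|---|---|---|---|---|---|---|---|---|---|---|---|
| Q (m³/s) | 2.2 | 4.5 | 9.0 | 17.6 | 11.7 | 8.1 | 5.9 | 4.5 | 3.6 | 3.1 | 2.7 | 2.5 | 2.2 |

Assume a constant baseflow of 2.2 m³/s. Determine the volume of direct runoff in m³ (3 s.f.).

Direct-runoff ordinates (Q − Q_b): 0.0, 2.3, 6.8, 15.4, 9.5, 5.9, 3.7, 2.3, 1.4, 0.9, 0.5, 0.3, 0.0 m³/s.
ΣQ_DR = 49.00 m³/s.
With Δt = 1 h = 3600 s, V = ΣQ_DR · Δt = 49.00 × 3600 = 1.76 × 10^5 m³.

V ≈ 1.76 × 10^5 m³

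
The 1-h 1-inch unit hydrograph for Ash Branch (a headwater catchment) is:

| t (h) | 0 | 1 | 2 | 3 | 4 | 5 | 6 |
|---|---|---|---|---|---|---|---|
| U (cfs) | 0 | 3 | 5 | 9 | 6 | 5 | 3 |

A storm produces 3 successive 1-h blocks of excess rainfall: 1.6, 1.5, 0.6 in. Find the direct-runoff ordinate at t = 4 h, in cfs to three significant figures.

Q ≈ 26.1 cfs

By discrete convolution, Q_j = Σ (P_i / 1 in) · U_{j−i}.
At t = 4 h (j=4): Q = (1.6/1)·6 + (1.5/1)·9 + (0.6/1)·5 = 26.1 cfs.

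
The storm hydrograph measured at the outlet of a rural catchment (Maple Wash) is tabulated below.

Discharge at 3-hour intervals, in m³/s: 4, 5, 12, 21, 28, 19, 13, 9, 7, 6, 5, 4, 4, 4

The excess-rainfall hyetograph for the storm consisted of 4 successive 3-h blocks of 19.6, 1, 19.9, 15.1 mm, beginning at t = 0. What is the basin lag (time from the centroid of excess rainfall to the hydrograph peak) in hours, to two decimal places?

t_L ≈ 5.85 h

Centroid of excess rainfall: t_c = Σ P_i·t̄_i / ΣP_i = 6.1457 h (block centres at 1.5, 4.5, 7.5, 10.5 h).
Hydrograph peak occurs at t = 12 h, so basin lag t_L = 12 − 6.1457 = 5.85 h.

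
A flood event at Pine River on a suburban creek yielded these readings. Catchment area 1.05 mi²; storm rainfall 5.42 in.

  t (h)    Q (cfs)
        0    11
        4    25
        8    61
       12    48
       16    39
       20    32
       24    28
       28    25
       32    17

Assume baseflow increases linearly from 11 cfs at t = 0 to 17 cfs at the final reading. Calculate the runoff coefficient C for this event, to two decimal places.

C ≈ 0.17

ΣQ_DR = 160.0 cfs; V = ΣQ_DR·Δt = 2.304 × 10^6 ft³.
Runoff depth d = V / A = 0.9445 in.
C = d / P = 0.9445 / 5.42 = 0.17.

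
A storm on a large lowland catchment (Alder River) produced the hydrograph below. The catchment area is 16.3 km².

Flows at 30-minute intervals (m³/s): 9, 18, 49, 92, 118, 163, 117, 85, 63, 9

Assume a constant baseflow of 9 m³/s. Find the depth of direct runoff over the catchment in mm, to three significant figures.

Direct runoff: 0.0, 9.0, 40.0, 83.0, 109.0, 154.0, 108.0, 76.0, 54.0, 0.0 m³/s; ΣQ_DR = 633.0 m³/s.
V = ΣQ_DR · Δt = 633.0 × 1800 s = 1.139 × 10^6 m³.
Over A = 16.3 km², depth = V / A = 69.9 mm.

d ≈ 69.9 mm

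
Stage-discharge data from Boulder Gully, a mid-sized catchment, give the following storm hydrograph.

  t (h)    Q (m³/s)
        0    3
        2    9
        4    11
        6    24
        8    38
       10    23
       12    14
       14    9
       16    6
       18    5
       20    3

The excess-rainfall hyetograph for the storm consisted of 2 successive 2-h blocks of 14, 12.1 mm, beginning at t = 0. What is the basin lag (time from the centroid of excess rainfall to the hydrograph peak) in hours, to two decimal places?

t_L ≈ 6.07 h

Centroid of excess rainfall: t_c = Σ P_i·t̄_i / ΣP_i = 1.9272 h (block centres at 1, 3 h).
Hydrograph peak occurs at t = 8 h, so basin lag t_L = 8 − 1.9272 = 6.07 h.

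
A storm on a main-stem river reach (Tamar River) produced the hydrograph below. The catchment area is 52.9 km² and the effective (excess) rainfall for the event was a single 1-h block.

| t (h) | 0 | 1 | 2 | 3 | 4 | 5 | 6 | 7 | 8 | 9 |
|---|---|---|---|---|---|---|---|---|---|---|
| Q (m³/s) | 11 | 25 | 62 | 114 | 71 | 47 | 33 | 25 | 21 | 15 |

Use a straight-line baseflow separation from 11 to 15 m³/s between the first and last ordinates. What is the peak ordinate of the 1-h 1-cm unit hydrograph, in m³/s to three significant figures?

Direct runoff: 0.00, 13.56, 50.11, 101.67, 58.22, 33.78, 19.33, 10.89, 6.44, 0.00 m³/s; ΣQ_DR = 294.0 m³/s, peak = 101.67 m³/s.
Runoff depth d = ΣQ_DR·Δt / A = 294.0 × 3600 / (52.9 km²) = 20.01 mm.
The 1-cm UH is the DRH scaled by (10 mm)/d, so U_p = 101.67 × 10/20.01 = 50.8 m³/s.

U_p ≈ 50.8 m³/s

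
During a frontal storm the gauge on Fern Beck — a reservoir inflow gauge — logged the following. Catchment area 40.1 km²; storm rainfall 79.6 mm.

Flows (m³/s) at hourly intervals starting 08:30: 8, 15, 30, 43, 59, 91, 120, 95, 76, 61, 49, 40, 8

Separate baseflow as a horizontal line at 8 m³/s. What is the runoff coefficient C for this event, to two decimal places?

ΣQ_DR = 591.0 m³/s; V = ΣQ_DR·Δt = 2.128 × 10^6 m³.
Runoff depth d = V / A = 53.06 mm.
C = d / P = 53.06 / 79.6 = 0.67.

C ≈ 0.67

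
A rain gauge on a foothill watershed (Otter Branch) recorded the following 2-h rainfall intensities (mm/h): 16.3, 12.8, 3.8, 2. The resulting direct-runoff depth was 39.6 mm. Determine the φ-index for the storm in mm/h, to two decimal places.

φ ≈ 4.65 mm/h

Only the 2 blocks with intensity above φ contribute runoff: 16.3, 12.8 mm/h.
Σ(I−φ)·Δt = d  ⇒  (16.3+12.8 − 2φ)·2 = 39.6
φ = (29.10 − 39.6/2) / 2 = 4.65 mm/h.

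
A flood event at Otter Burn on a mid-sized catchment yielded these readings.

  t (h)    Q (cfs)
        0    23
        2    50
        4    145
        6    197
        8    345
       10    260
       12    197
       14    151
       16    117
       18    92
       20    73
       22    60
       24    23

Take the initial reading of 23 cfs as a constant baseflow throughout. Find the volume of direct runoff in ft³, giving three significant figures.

V ≈ 1.03 × 10^7 ft³

Direct-runoff ordinates (Q − Q_b): 0.0, 27.0, 122.0, 174.0, 322.0, 237.0, 174.0, 128.0, 94.0, 69.0, 50.0, 37.0, 0.0 cfs.
ΣQ_DR = 1434 cfs.
With Δt = 2 h = 7200 s, V = ΣQ_DR · Δt = 1434 × 7200 = 1.03 × 10^7 ft³.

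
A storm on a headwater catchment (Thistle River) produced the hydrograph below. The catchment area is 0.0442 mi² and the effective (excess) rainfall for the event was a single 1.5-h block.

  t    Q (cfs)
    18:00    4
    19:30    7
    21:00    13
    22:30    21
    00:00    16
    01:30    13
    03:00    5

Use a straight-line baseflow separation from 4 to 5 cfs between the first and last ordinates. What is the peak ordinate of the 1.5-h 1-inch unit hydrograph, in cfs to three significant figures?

Direct runoff: 0.00, 2.83, 8.67, 16.50, 11.33, 8.17, 0.00 cfs; ΣQ_DR = 47.50 cfs, peak = 16.50 cfs.
Runoff depth d = ΣQ_DR·Δt / A = 47.50 × 5400 / (0.0442 mi²) = 2.498 in.
The 1-inch UH is the DRH scaled by (1 in)/d, so U_p = 16.50 × 1/2.498 = 6.61 cfs.

U_p ≈ 6.61 cfs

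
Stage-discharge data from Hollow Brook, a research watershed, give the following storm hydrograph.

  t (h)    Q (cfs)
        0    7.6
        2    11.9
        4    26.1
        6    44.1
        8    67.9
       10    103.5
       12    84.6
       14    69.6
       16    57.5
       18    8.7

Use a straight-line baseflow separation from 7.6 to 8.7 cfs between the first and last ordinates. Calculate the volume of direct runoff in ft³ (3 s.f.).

Direct-runoff ordinates (Q − Q_b): 0.00, 4.18, 18.26, 36.13, 59.81, 95.29, 76.27, 61.14, 48.92, 0.00 cfs.
ΣQ_DR = 400.0 cfs.
With Δt = 2 h = 7200 s, V = ΣQ_DR · Δt = 400.0 × 7200 = 2.88 × 10^6 ft³.

V ≈ 2.88 × 10^6 ft³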